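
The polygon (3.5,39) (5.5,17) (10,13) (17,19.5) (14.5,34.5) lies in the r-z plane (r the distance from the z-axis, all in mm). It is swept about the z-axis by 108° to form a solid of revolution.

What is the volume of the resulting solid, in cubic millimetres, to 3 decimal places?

Volume = 4382.482 mm³

Profile (r,z), 5 vertices: (3.5,39) (5.5,17) (10,13) (17,19.5) (14.5,34.5)
edge 0: (3.5,39)→(5.5,17)  cross = 3.5·17 − 5.5·39 = -155.0000; (r_i+r_j)·cross = 9·-155.0000 = -1395.0000
edge 1: (5.5,17)→(10,13)  cross = 5.5·13 − 10·17 = -98.5000; (r_i+r_j)·cross = 15.5·-98.5000 = -1526.7500
edge 2: (10,13)→(17,19.5)  cross = 10·19.5 − 17·13 = -26.0000; (r_i+r_j)·cross = 27·-26.0000 = -702.0000
edge 3: (17,19.5)→(14.5,34.5)  cross = 17·34.5 − 14.5·19.5 = 303.7500; (r_i+r_j)·cross = 31.5·303.7500 = 9568.1250
edge 4: (14.5,34.5)→(3.5,39)  cross = 14.5·39 − 3.5·34.5 = 444.7500; (r_i+r_j)·cross = 18·444.7500 = 8005.5000
Σcross = 469.0000 → A = |Σcross|/2 = 234.5000 mm²
Σ(r_i+r_j)·cross = 13949.8750 → first moment M = |Σ|/6 = 2324.9792
R_c = M/A = 2324.9792/234.5000 = 9.9146 mm
θ = 108° = 1.884956 rad
V = θ·R_c·A = 1.884956·9.9146·234.5000 = 4382.482 mm³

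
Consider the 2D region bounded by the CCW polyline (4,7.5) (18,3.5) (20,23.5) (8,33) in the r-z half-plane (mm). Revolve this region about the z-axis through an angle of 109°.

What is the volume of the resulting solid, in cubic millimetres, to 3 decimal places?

Volume = 7325.542 mm³

Profile (r,z), 4 vertices: (4,7.5) (18,3.5) (20,23.5) (8,33)
edge 0: (4,7.5)→(18,3.5)  cross = 4·3.5 − 18·7.5 = -121.0000; (r_i+r_j)·cross = 22·-121.0000 = -2662.0000
edge 1: (18,3.5)→(20,23.5)  cross = 18·23.5 − 20·3.5 = 353.0000; (r_i+r_j)·cross = 38·353.0000 = 13414.0000
edge 2: (20,23.5)→(8,33)  cross = 20·33 − 8·23.5 = 472.0000; (r_i+r_j)·cross = 28·472.0000 = 13216.0000
edge 3: (8,33)→(4,7.5)  cross = 8·7.5 − 4·33 = -72.0000; (r_i+r_j)·cross = 12·-72.0000 = -864.0000
Σcross = 632.0000 → A = |Σcross|/2 = 316.0000 mm²
Σ(r_i+r_j)·cross = 23104.0000 → first moment M = |Σ|/6 = 3850.6667
R_c = M/A = 3850.6667/316.0000 = 12.1857 mm
θ = 109° = 1.902409 rad
V = θ·R_c·A = 1.902409·12.1857·316.0000 = 7325.542 mm³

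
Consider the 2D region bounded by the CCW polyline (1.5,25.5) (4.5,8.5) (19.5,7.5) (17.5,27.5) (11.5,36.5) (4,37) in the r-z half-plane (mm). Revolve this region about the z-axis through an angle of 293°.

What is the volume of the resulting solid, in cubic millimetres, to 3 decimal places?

Volume = 21431.571 mm³

Profile (r,z), 6 vertices: (1.5,25.5) (4.5,8.5) (19.5,7.5) (17.5,27.5) (11.5,36.5) (4,37)
edge 0: (1.5,25.5)→(4.5,8.5)  cross = 1.5·8.5 − 4.5·25.5 = -102.0000; (r_i+r_j)·cross = 6·-102.0000 = -612.0000
edge 1: (4.5,8.5)→(19.5,7.5)  cross = 4.5·7.5 − 19.5·8.5 = -132.0000; (r_i+r_j)·cross = 24·-132.0000 = -3168.0000
edge 2: (19.5,7.5)→(17.5,27.5)  cross = 19.5·27.5 − 17.5·7.5 = 405.0000; (r_i+r_j)·cross = 37·405.0000 = 14985.0000
edge 3: (17.5,27.5)→(11.5,36.5)  cross = 17.5·36.5 − 11.5·27.5 = 322.5000; (r_i+r_j)·cross = 29·322.5000 = 9352.5000
edge 4: (11.5,36.5)→(4,37)  cross = 11.5·37 − 4·36.5 = 279.5000; (r_i+r_j)·cross = 15.5·279.5000 = 4332.2500
edge 5: (4,37)→(1.5,25.5)  cross = 4·25.5 − 1.5·37 = 46.5000; (r_i+r_j)·cross = 5.5·46.5000 = 255.7500
Σcross = 819.5000 → A = |Σcross|/2 = 409.7500 mm²
Σ(r_i+r_j)·cross = 25145.5000 → first moment M = |Σ|/6 = 4190.9167
R_c = M/A = 4190.9167/409.7500 = 10.2280 mm
θ = 293° = 5.113815 rad
V = θ·R_c·A = 5.113815·10.2280·409.7500 = 21431.571 mm³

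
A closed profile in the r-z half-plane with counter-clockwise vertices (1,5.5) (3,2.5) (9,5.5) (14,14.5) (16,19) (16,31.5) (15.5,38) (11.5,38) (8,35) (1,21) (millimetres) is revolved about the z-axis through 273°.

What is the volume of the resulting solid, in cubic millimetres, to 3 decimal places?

Profile (r,z), 10 vertices: (1,5.5) (3,2.5) (9,5.5) (14,14.5) (16,19) (16,31.5) (15.5,38) (11.5,38) (8,35) (1,21)
edge 0: (1,5.5)→(3,2.5)  cross = 1·2.5 − 3·5.5 = -14.0000; (r_i+r_j)·cross = 4·-14.0000 = -56.0000
edge 1: (3,2.5)→(9,5.5)  cross = 3·5.5 − 9·2.5 = -6.0000; (r_i+r_j)·cross = 12·-6.0000 = -72.0000
edge 2: (9,5.5)→(14,14.5)  cross = 9·14.5 − 14·5.5 = 53.5000; (r_i+r_j)·cross = 23·53.5000 = 1230.5000
edge 3: (14,14.5)→(16,19)  cross = 14·19 − 16·14.5 = 34.0000; (r_i+r_j)·cross = 30·34.0000 = 1020.0000
edge 4: (16,19)→(16,31.5)  cross = 16·31.5 − 16·19 = 200.0000; (r_i+r_j)·cross = 32·200.0000 = 6400.0000
edge 5: (16,31.5)→(15.5,38)  cross = 16·38 − 15.5·31.5 = 119.7500; (r_i+r_j)·cross = 31.5·119.7500 = 3772.1250
edge 6: (15.5,38)→(11.5,38)  cross = 15.5·38 − 11.5·38 = 152.0000; (r_i+r_j)·cross = 27·152.0000 = 4104.0000
edge 7: (11.5,38)→(8,35)  cross = 11.5·35 − 8·38 = 98.5000; (r_i+r_j)·cross = 19.5·98.5000 = 1920.7500
edge 8: (8,35)→(1,21)  cross = 8·21 − 1·35 = 133.0000; (r_i+r_j)·cross = 9·133.0000 = 1197.0000
edge 9: (1,21)→(1,5.5)  cross = 1·5.5 − 1·21 = -15.5000; (r_i+r_j)·cross = 2·-15.5000 = -31.0000
Σcross = 755.2500 → A = |Σcross|/2 = 377.6250 mm²
Σ(r_i+r_j)·cross = 19485.3750 → first moment M = |Σ|/6 = 3247.5625
R_c = M/A = 3247.5625/377.6250 = 8.6000 mm
θ = 273° = 4.764749 rad
V = θ·R_c·A = 4.764749·8.6000·377.6250 = 15473.820 mm³

Volume = 15473.820 mm³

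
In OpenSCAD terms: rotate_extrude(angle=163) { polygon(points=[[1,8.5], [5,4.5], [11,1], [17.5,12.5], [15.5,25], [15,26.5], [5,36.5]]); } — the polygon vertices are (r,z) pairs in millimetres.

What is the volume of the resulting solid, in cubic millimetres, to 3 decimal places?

Volume = 9459.307 mm³

Profile (r,z), 7 vertices: (1,8.5) (5,4.5) (11,1) (17.5,12.5) (15.5,25) (15,26.5) (5,36.5)
edge 0: (1,8.5)→(5,4.5)  cross = 1·4.5 − 5·8.5 = -38.0000; (r_i+r_j)·cross = 6·-38.0000 = -228.0000
edge 1: (5,4.5)→(11,1)  cross = 5·1 − 11·4.5 = -44.5000; (r_i+r_j)·cross = 16·-44.5000 = -712.0000
edge 2: (11,1)→(17.5,12.5)  cross = 11·12.5 − 17.5·1 = 120.0000; (r_i+r_j)·cross = 28.5·120.0000 = 3420.0000
edge 3: (17.5,12.5)→(15.5,25)  cross = 17.5·25 − 15.5·12.5 = 243.7500; (r_i+r_j)·cross = 33·243.7500 = 8043.7500
edge 4: (15.5,25)→(15,26.5)  cross = 15.5·26.5 − 15·25 = 35.7500; (r_i+r_j)·cross = 30.5·35.7500 = 1090.3750
edge 5: (15,26.5)→(5,36.5)  cross = 15·36.5 − 5·26.5 = 415.0000; (r_i+r_j)·cross = 20·415.0000 = 8300.0000
edge 6: (5,36.5)→(1,8.5)  cross = 5·8.5 − 1·36.5 = 6.0000; (r_i+r_j)·cross = 6·6.0000 = 36.0000
Σcross = 738.0000 → A = |Σcross|/2 = 369.0000 mm²
Σ(r_i+r_j)·cross = 19950.1250 → first moment M = |Σ|/6 = 3325.0208
R_c = M/A = 3325.0208/369.0000 = 9.0109 mm
θ = 163° = 2.844887 rad
V = θ·R_c·A = 2.844887·9.0109·369.0000 = 9459.307 mm³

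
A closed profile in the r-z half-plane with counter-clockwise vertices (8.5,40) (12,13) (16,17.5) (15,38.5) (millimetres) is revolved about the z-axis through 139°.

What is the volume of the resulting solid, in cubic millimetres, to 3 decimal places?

Volume = 3982.443 mm³

Profile (r,z), 4 vertices: (8.5,40) (12,13) (16,17.5) (15,38.5)
edge 0: (8.5,40)→(12,13)  cross = 8.5·13 − 12·40 = -369.5000; (r_i+r_j)·cross = 20.5·-369.5000 = -7574.7500
edge 1: (12,13)→(16,17.5)  cross = 12·17.5 − 16·13 = 2.0000; (r_i+r_j)·cross = 28·2.0000 = 56.0000
edge 2: (16,17.5)→(15,38.5)  cross = 16·38.5 − 15·17.5 = 353.5000; (r_i+r_j)·cross = 31·353.5000 = 10958.5000
edge 3: (15,38.5)→(8.5,40)  cross = 15·40 − 8.5·38.5 = 272.7500; (r_i+r_j)·cross = 23.5·272.7500 = 6409.6250
Σcross = 258.7500 → A = |Σcross|/2 = 129.3750 mm²
Σ(r_i+r_j)·cross = 9849.3750 → first moment M = |Σ|/6 = 1641.5625
R_c = M/A = 1641.5625/129.3750 = 12.6884 mm
θ = 139° = 2.426008 rad
V = θ·R_c·A = 2.426008·12.6884·129.3750 = 3982.443 mm³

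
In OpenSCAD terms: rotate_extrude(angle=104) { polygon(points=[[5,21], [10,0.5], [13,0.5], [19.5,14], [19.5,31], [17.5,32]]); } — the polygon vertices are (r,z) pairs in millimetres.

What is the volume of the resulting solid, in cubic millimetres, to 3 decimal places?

Volume = 6977.370 mm³

Profile (r,z), 6 vertices: (5,21) (10,0.5) (13,0.5) (19.5,14) (19.5,31) (17.5,32)
edge 0: (5,21)→(10,0.5)  cross = 5·0.5 − 10·21 = -207.5000; (r_i+r_j)·cross = 15·-207.5000 = -3112.5000
edge 1: (10,0.5)→(13,0.5)  cross = 10·0.5 − 13·0.5 = -1.5000; (r_i+r_j)·cross = 23·-1.5000 = -34.5000
edge 2: (13,0.5)→(19.5,14)  cross = 13·14 − 19.5·0.5 = 172.2500; (r_i+r_j)·cross = 32.5·172.2500 = 5598.1250
edge 3: (19.5,14)→(19.5,31)  cross = 19.5·31 − 19.5·14 = 331.5000; (r_i+r_j)·cross = 39·331.5000 = 12928.5000
edge 4: (19.5,31)→(17.5,32)  cross = 19.5·32 − 17.5·31 = 81.5000; (r_i+r_j)·cross = 37·81.5000 = 3015.5000
edge 5: (17.5,32)→(5,21)  cross = 17.5·21 − 5·32 = 207.5000; (r_i+r_j)·cross = 22.5·207.5000 = 4668.7500
Σcross = 583.7500 → A = |Σcross|/2 = 291.8750 mm²
Σ(r_i+r_j)·cross = 23063.8750 → first moment M = |Σ|/6 = 3843.9792
R_c = M/A = 3843.9792/291.8750 = 13.1700 mm
θ = 104° = 1.815142 rad
V = θ·R_c·A = 1.815142·13.1700·291.8750 = 6977.370 mm³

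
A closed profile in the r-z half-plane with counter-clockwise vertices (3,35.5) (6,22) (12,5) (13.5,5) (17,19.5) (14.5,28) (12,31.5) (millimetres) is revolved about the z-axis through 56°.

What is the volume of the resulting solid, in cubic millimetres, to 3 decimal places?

Volume = 2275.697 mm³

Profile (r,z), 7 vertices: (3,35.5) (6,22) (12,5) (13.5,5) (17,19.5) (14.5,28) (12,31.5)
edge 0: (3,35.5)→(6,22)  cross = 3·22 − 6·35.5 = -147.0000; (r_i+r_j)·cross = 9·-147.0000 = -1323.0000
edge 1: (6,22)→(12,5)  cross = 6·5 − 12·22 = -234.0000; (r_i+r_j)·cross = 18·-234.0000 = -4212.0000
edge 2: (12,5)→(13.5,5)  cross = 12·5 − 13.5·5 = -7.5000; (r_i+r_j)·cross = 25.5·-7.5000 = -191.2500
edge 3: (13.5,5)→(17,19.5)  cross = 13.5·19.5 − 17·5 = 178.2500; (r_i+r_j)·cross = 30.5·178.2500 = 5436.6250
edge 4: (17,19.5)→(14.5,28)  cross = 17·28 − 14.5·19.5 = 193.2500; (r_i+r_j)·cross = 31.5·193.2500 = 6087.3750
edge 5: (14.5,28)→(12,31.5)  cross = 14.5·31.5 − 12·28 = 120.7500; (r_i+r_j)·cross = 26.5·120.7500 = 3199.8750
edge 6: (12,31.5)→(3,35.5)  cross = 12·35.5 − 3·31.5 = 331.5000; (r_i+r_j)·cross = 15·331.5000 = 4972.5000
Σcross = 435.2500 → A = |Σcross|/2 = 217.6250 mm²
Σ(r_i+r_j)·cross = 13970.1250 → first moment M = |Σ|/6 = 2328.3542
R_c = M/A = 2328.3542/217.6250 = 10.6989 mm
θ = 56° = 0.977384 rad
V = θ·R_c·A = 0.977384·10.6989·217.6250 = 2275.697 mm³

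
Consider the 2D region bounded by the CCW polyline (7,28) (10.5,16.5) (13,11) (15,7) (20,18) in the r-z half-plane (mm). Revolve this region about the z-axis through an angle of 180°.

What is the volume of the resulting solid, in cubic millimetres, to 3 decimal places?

Volume = 4579.264 mm³

Profile (r,z), 5 vertices: (7,28) (10.5,16.5) (13,11) (15,7) (20,18)
edge 0: (7,28)→(10.5,16.5)  cross = 7·16.5 − 10.5·28 = -178.5000; (r_i+r_j)·cross = 17.5·-178.5000 = -3123.7500
edge 1: (10.5,16.5)→(13,11)  cross = 10.5·11 − 13·16.5 = -99.0000; (r_i+r_j)·cross = 23.5·-99.0000 = -2326.5000
edge 2: (13,11)→(15,7)  cross = 13·7 − 15·11 = -74.0000; (r_i+r_j)·cross = 28·-74.0000 = -2072.0000
edge 3: (15,7)→(20,18)  cross = 15·18 − 20·7 = 130.0000; (r_i+r_j)·cross = 35·130.0000 = 4550.0000
edge 4: (20,18)→(7,28)  cross = 20·28 − 7·18 = 434.0000; (r_i+r_j)·cross = 27·434.0000 = 11718.0000
Σcross = 212.5000 → A = |Σcross|/2 = 106.2500 mm²
Σ(r_i+r_j)·cross = 8745.7500 → first moment M = |Σ|/6 = 1457.6250
R_c = M/A = 1457.6250/106.2500 = 13.7188 mm
θ = 180° = 3.141593 rad
V = θ·R_c·A = 3.141593·13.7188·106.2500 = 4579.264 mm³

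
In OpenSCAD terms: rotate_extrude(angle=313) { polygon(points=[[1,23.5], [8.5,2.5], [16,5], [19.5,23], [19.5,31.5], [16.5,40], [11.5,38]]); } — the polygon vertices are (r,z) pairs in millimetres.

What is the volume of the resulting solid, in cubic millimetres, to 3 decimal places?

Volume = 28409.255 mm³

Profile (r,z), 7 vertices: (1,23.5) (8.5,2.5) (16,5) (19.5,23) (19.5,31.5) (16.5,40) (11.5,38)
edge 0: (1,23.5)→(8.5,2.5)  cross = 1·2.5 − 8.5·23.5 = -197.2500; (r_i+r_j)·cross = 9.5·-197.2500 = -1873.8750
edge 1: (8.5,2.5)→(16,5)  cross = 8.5·5 − 16·2.5 = 2.5000; (r_i+r_j)·cross = 24.5·2.5000 = 61.2500
edge 2: (16,5)→(19.5,23)  cross = 16·23 − 19.5·5 = 270.5000; (r_i+r_j)·cross = 35.5·270.5000 = 9602.7500
edge 3: (19.5,23)→(19.5,31.5)  cross = 19.5·31.5 − 19.5·23 = 165.7500; (r_i+r_j)·cross = 39·165.7500 = 6464.2500
edge 4: (19.5,31.5)→(16.5,40)  cross = 19.5·40 − 16.5·31.5 = 260.2500; (r_i+r_j)·cross = 36·260.2500 = 9369.0000
edge 5: (16.5,40)→(11.5,38)  cross = 16.5·38 − 11.5·40 = 167.0000; (r_i+r_j)·cross = 28·167.0000 = 4676.0000
edge 6: (11.5,38)→(1,23.5)  cross = 11.5·23.5 − 1·38 = 232.2500; (r_i+r_j)·cross = 12.5·232.2500 = 2903.1250
Σcross = 901.0000 → A = |Σcross|/2 = 450.5000 mm²
Σ(r_i+r_j)·cross = 31202.5000 → first moment M = |Σ|/6 = 5200.4167
R_c = M/A = 5200.4167/450.5000 = 11.5437 mm
θ = 313° = 5.462881 rad
V = θ·R_c·A = 5.462881·11.5437·450.5000 = 28409.255 mm³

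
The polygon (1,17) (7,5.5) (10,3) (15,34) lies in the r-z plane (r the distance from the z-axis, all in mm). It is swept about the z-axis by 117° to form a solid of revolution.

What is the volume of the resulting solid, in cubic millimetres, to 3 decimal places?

Profile (r,z), 4 vertices: (1,17) (7,5.5) (10,3) (15,34)
edge 0: (1,17)→(7,5.5)  cross = 1·5.5 − 7·17 = -113.5000; (r_i+r_j)·cross = 8·-113.5000 = -908.0000
edge 1: (7,5.5)→(10,3)  cross = 7·3 − 10·5.5 = -34.0000; (r_i+r_j)·cross = 17·-34.0000 = -578.0000
edge 2: (10,3)→(15,34)  cross = 10·34 − 15·3 = 295.0000; (r_i+r_j)·cross = 25·295.0000 = 7375.0000
edge 3: (15,34)→(1,17)  cross = 15·17 − 1·34 = 221.0000; (r_i+r_j)·cross = 16·221.0000 = 3536.0000
Σcross = 368.5000 → A = |Σcross|/2 = 184.2500 mm²
Σ(r_i+r_j)·cross = 9425.0000 → first moment M = |Σ|/6 = 1570.8333
R_c = M/A = 1570.8333/184.2500 = 8.5256 mm
θ = 117° = 2.042035 rad
V = θ·R_c·A = 2.042035·8.5256·184.2500 = 3207.697 mm³

Volume = 3207.697 mm³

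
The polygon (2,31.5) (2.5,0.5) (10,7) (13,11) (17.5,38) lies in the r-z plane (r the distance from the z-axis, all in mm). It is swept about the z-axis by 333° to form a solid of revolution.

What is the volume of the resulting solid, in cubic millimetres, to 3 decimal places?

Volume = 18120.196 mm³

Profile (r,z), 5 vertices: (2,31.5) (2.5,0.5) (10,7) (13,11) (17.5,38)
edge 0: (2,31.5)→(2.5,0.5)  cross = 2·0.5 − 2.5·31.5 = -77.7500; (r_i+r_j)·cross = 4.5·-77.7500 = -349.8750
edge 1: (2.5,0.5)→(10,7)  cross = 2.5·7 − 10·0.5 = 12.5000; (r_i+r_j)·cross = 12.5·12.5000 = 156.2500
edge 2: (10,7)→(13,11)  cross = 10·11 − 13·7 = 19.0000; (r_i+r_j)·cross = 23·19.0000 = 437.0000
edge 3: (13,11)→(17.5,38)  cross = 13·38 − 17.5·11 = 301.5000; (r_i+r_j)·cross = 30.5·301.5000 = 9195.7500
edge 4: (17.5,38)→(2,31.5)  cross = 17.5·31.5 − 2·38 = 475.2500; (r_i+r_j)·cross = 19.5·475.2500 = 9267.3750
Σcross = 730.5000 → A = |Σcross|/2 = 365.2500 mm²
Σ(r_i+r_j)·cross = 18706.5000 → first moment M = |Σ|/6 = 3117.7500
R_c = M/A = 3117.7500/365.2500 = 8.5359 mm
θ = 333° = 5.811946 rad
V = θ·R_c·A = 5.811946·8.5359·365.2500 = 18120.196 mm³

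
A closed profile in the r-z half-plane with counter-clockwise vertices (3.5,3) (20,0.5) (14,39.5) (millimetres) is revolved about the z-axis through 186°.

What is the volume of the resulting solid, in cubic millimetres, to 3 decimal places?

Volume = 12751.921 mm³

Profile (r,z), 3 vertices: (3.5,3) (20,0.5) (14,39.5)
edge 0: (3.5,3)→(20,0.5)  cross = 3.5·0.5 − 20·3 = -58.2500; (r_i+r_j)·cross = 23.5·-58.2500 = -1368.8750
edge 1: (20,0.5)→(14,39.5)  cross = 20·39.5 − 14·0.5 = 783.0000; (r_i+r_j)·cross = 34·783.0000 = 26622.0000
edge 2: (14,39.5)→(3.5,3)  cross = 14·3 − 3.5·39.5 = -96.2500; (r_i+r_j)·cross = 17.5·-96.2500 = -1684.3750
Σcross = 628.5000 → A = |Σcross|/2 = 314.2500 mm²
Σ(r_i+r_j)·cross = 23568.7500 → first moment M = |Σ|/6 = 3928.1250
R_c = M/A = 3928.1250/314.2500 = 12.5000 mm
θ = 186° = 3.246312 rad
V = θ·R_c·A = 3.246312·12.5000·314.2500 = 12751.921 mm³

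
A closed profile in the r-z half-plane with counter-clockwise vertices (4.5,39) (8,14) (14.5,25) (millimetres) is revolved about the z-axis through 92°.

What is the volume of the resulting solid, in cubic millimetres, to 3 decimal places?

Profile (r,z), 3 vertices: (4.5,39) (8,14) (14.5,25)
edge 0: (4.5,39)→(8,14)  cross = 4.5·14 − 8·39 = -249.0000; (r_i+r_j)·cross = 12.5·-249.0000 = -3112.5000
edge 1: (8,14)→(14.5,25)  cross = 8·25 − 14.5·14 = -3.0000; (r_i+r_j)·cross = 22.5·-3.0000 = -67.5000
edge 2: (14.5,25)→(4.5,39)  cross = 14.5·39 − 4.5·25 = 453.0000; (r_i+r_j)·cross = 19·453.0000 = 8607.0000
Σcross = 201.0000 → A = |Σcross|/2 = 100.5000 mm²
Σ(r_i+r_j)·cross = 5427.0000 → first moment M = |Σ|/6 = 904.5000
R_c = M/A = 904.5000/100.5000 = 9.0000 mm
θ = 92° = 1.605703 rad
V = θ·R_c·A = 1.605703·9.0000·100.5000 = 1452.358 mm³

Volume = 1452.358 mm³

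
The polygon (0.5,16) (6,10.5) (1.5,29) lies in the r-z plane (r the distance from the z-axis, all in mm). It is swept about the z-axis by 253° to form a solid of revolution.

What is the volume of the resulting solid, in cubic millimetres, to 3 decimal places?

Profile (r,z), 3 vertices: (0.5,16) (6,10.5) (1.5,29)
edge 0: (0.5,16)→(6,10.5)  cross = 0.5·10.5 − 6·16 = -90.7500; (r_i+r_j)·cross = 6.5·-90.7500 = -589.8750
edge 1: (6,10.5)→(1.5,29)  cross = 6·29 − 1.5·10.5 = 158.2500; (r_i+r_j)·cross = 7.5·158.2500 = 1186.8750
edge 2: (1.5,29)→(0.5,16)  cross = 1.5·16 − 0.5·29 = 9.5000; (r_i+r_j)·cross = 2·9.5000 = 19.0000
Σcross = 77.0000 → A = |Σcross|/2 = 38.5000 mm²
Σ(r_i+r_j)·cross = 616.0000 → first moment M = |Σ|/6 = 102.6667
R_c = M/A = 102.6667/38.5000 = 2.6667 mm
θ = 253° = 4.415683 rad
V = θ·R_c·A = 4.415683·2.6667·38.5000 = 453.343 mm³

Volume = 453.343 mm³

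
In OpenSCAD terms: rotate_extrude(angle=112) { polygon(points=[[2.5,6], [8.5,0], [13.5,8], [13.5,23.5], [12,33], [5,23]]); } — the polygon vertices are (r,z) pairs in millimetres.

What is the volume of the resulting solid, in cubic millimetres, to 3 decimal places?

Volume = 4051.177 mm³

Profile (r,z), 6 vertices: (2.5,6) (8.5,0) (13.5,8) (13.5,23.5) (12,33) (5,23)
edge 0: (2.5,6)→(8.5,0)  cross = 2.5·0 − 8.5·6 = -51.0000; (r_i+r_j)·cross = 11·-51.0000 = -561.0000
edge 1: (8.5,0)→(13.5,8)  cross = 8.5·8 − 13.5·0 = 68.0000; (r_i+r_j)·cross = 22·68.0000 = 1496.0000
edge 2: (13.5,8)→(13.5,23.5)  cross = 13.5·23.5 − 13.5·8 = 209.2500; (r_i+r_j)·cross = 27·209.2500 = 5649.7500
edge 3: (13.5,23.5)→(12,33)  cross = 13.5·33 − 12·23.5 = 163.5000; (r_i+r_j)·cross = 25.5·163.5000 = 4169.2500
edge 4: (12,33)→(5,23)  cross = 12·23 − 5·33 = 111.0000; (r_i+r_j)·cross = 17·111.0000 = 1887.0000
edge 5: (5,23)→(2.5,6)  cross = 5·6 − 2.5·23 = -27.5000; (r_i+r_j)·cross = 7.5·-27.5000 = -206.2500
Σcross = 473.2500 → A = |Σcross|/2 = 236.6250 mm²
Σ(r_i+r_j)·cross = 12434.7500 → first moment M = |Σ|/6 = 2072.4583
R_c = M/A = 2072.4583/236.6250 = 8.7584 mm
θ = 112° = 1.954769 rad
V = θ·R_c·A = 1.954769·8.7584·236.6250 = 4051.177 mm³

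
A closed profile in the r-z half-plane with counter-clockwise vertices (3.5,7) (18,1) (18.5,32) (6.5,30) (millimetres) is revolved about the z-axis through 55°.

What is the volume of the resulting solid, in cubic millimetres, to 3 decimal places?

Volume = 4126.904 mm³

Profile (r,z), 4 vertices: (3.5,7) (18,1) (18.5,32) (6.5,30)
edge 0: (3.5,7)→(18,1)  cross = 3.5·1 − 18·7 = -122.5000; (r_i+r_j)·cross = 21.5·-122.5000 = -2633.7500
edge 1: (18,1)→(18.5,32)  cross = 18·32 − 18.5·1 = 557.5000; (r_i+r_j)·cross = 36.5·557.5000 = 20348.7500
edge 2: (18.5,32)→(6.5,30)  cross = 18.5·30 − 6.5·32 = 347.0000; (r_i+r_j)·cross = 25·347.0000 = 8675.0000
edge 3: (6.5,30)→(3.5,7)  cross = 6.5·7 − 3.5·30 = -59.5000; (r_i+r_j)·cross = 10·-59.5000 = -595.0000
Σcross = 722.5000 → A = |Σcross|/2 = 361.2500 mm²
Σ(r_i+r_j)·cross = 25795.0000 → first moment M = |Σ|/6 = 4299.1667
R_c = M/A = 4299.1667/361.2500 = 11.9008 mm
θ = 55° = 0.959931 rad
V = θ·R_c·A = 0.959931·11.9008·361.2500 = 4126.904 mm³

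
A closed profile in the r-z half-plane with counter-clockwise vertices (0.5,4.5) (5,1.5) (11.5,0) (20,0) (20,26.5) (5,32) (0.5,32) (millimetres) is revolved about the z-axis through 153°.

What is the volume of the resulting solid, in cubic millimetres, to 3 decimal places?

Profile (r,z), 7 vertices: (0.5,4.5) (5,1.5) (11.5,0) (20,0) (20,26.5) (5,32) (0.5,32)
edge 0: (0.5,4.5)→(5,1.5)  cross = 0.5·1.5 − 5·4.5 = -21.7500; (r_i+r_j)·cross = 5.5·-21.7500 = -119.6250
edge 1: (5,1.5)→(11.5,0)  cross = 5·0 − 11.5·1.5 = -17.2500; (r_i+r_j)·cross = 16.5·-17.2500 = -284.6250
edge 2: (11.5,0)→(20,0)  cross = 11.5·0 − 20·0 = 0.0000; (r_i+r_j)·cross = 31.5·0.0000 = 0.0000
edge 3: (20,0)→(20,26.5)  cross = 20·26.5 − 20·0 = 530.0000; (r_i+r_j)·cross = 40·530.0000 = 21200.0000
edge 4: (20,26.5)→(5,32)  cross = 20·32 − 5·26.5 = 507.5000; (r_i+r_j)·cross = 25·507.5000 = 12687.5000
edge 5: (5,32)→(0.5,32)  cross = 5·32 − 0.5·32 = 144.0000; (r_i+r_j)·cross = 5.5·144.0000 = 792.0000
edge 6: (0.5,32)→(0.5,4.5)  cross = 0.5·4.5 − 0.5·32 = -13.7500; (r_i+r_j)·cross = 1·-13.7500 = -13.7500
Σcross = 1128.7500 → A = |Σcross|/2 = 564.3750 mm²
Σ(r_i+r_j)·cross = 34261.5000 → first moment M = |Σ|/6 = 5710.2500
R_c = M/A = 5710.2500/564.3750 = 10.1178 mm
θ = 153° = 2.670354 rad
V = θ·R_c·A = 2.670354·10.1178·564.3750 = 15248.388 mm³

Volume = 15248.388 mm³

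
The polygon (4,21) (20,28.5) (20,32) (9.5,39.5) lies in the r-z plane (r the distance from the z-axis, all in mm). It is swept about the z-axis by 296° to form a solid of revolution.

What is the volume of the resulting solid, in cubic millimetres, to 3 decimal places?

Volume = 8914.450 mm³

Profile (r,z), 4 vertices: (4,21) (20,28.5) (20,32) (9.5,39.5)
edge 0: (4,21)→(20,28.5)  cross = 4·28.5 − 20·21 = -306.0000; (r_i+r_j)·cross = 24·-306.0000 = -7344.0000
edge 1: (20,28.5)→(20,32)  cross = 20·32 − 20·28.5 = 70.0000; (r_i+r_j)·cross = 40·70.0000 = 2800.0000
edge 2: (20,32)→(9.5,39.5)  cross = 20·39.5 − 9.5·32 = 486.0000; (r_i+r_j)·cross = 29.5·486.0000 = 14337.0000
edge 3: (9.5,39.5)→(4,21)  cross = 9.5·21 − 4·39.5 = 41.5000; (r_i+r_j)·cross = 13.5·41.5000 = 560.2500
Σcross = 291.5000 → A = |Σcross|/2 = 145.7500 mm²
Σ(r_i+r_j)·cross = 10353.2500 → first moment M = |Σ|/6 = 1725.5417
R_c = M/A = 1725.5417/145.7500 = 11.8391 mm
θ = 296° = 5.166175 rad
V = θ·R_c·A = 5.166175·11.8391·145.7500 = 8914.450 mm³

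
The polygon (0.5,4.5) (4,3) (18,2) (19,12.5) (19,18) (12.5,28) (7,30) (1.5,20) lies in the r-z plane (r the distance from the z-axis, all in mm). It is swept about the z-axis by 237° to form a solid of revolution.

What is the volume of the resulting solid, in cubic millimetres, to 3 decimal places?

Volume = 16384.228 mm³

Profile (r,z), 8 vertices: (0.5,4.5) (4,3) (18,2) (19,12.5) (19,18) (12.5,28) (7,30) (1.5,20)
edge 0: (0.5,4.5)→(4,3)  cross = 0.5·3 − 4·4.5 = -16.5000; (r_i+r_j)·cross = 4.5·-16.5000 = -74.2500
edge 1: (4,3)→(18,2)  cross = 4·2 − 18·3 = -46.0000; (r_i+r_j)·cross = 22·-46.0000 = -1012.0000
edge 2: (18,2)→(19,12.5)  cross = 18·12.5 − 19·2 = 187.0000; (r_i+r_j)·cross = 37·187.0000 = 6919.0000
edge 3: (19,12.5)→(19,18)  cross = 19·18 − 19·12.5 = 104.5000; (r_i+r_j)·cross = 38·104.5000 = 3971.0000
edge 4: (19,18)→(12.5,28)  cross = 19·28 − 12.5·18 = 307.0000; (r_i+r_j)·cross = 31.5·307.0000 = 9670.5000
edge 5: (12.5,28)→(7,30)  cross = 12.5·30 − 7·28 = 179.0000; (r_i+r_j)·cross = 19.5·179.0000 = 3490.5000
edge 6: (7,30)→(1.5,20)  cross = 7·20 − 1.5·30 = 95.0000; (r_i+r_j)·cross = 8.5·95.0000 = 807.5000
edge 7: (1.5,20)→(0.5,4.5)  cross = 1.5·4.5 − 0.5·20 = -3.2500; (r_i+r_j)·cross = 2·-3.2500 = -6.5000
Σcross = 806.7500 → A = |Σcross|/2 = 403.3750 mm²
Σ(r_i+r_j)·cross = 23765.7500 → first moment M = |Σ|/6 = 3960.9583
R_c = M/A = 3960.9583/403.3750 = 9.8195 mm
θ = 237° = 4.136430 rad
V = θ·R_c·A = 4.136430·9.8195·403.3750 = 16384.228 mm³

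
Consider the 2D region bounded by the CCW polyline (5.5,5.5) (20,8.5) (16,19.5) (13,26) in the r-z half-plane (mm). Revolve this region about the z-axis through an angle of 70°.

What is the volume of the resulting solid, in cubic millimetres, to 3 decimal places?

Volume = 2223.728 mm³

Profile (r,z), 4 vertices: (5.5,5.5) (20,8.5) (16,19.5) (13,26)
edge 0: (5.5,5.5)→(20,8.5)  cross = 5.5·8.5 − 20·5.5 = -63.2500; (r_i+r_j)·cross = 25.5·-63.2500 = -1612.8750
edge 1: (20,8.5)→(16,19.5)  cross = 20·19.5 − 16·8.5 = 254.0000; (r_i+r_j)·cross = 36·254.0000 = 9144.0000
edge 2: (16,19.5)→(13,26)  cross = 16·26 − 13·19.5 = 162.5000; (r_i+r_j)·cross = 29·162.5000 = 4712.5000
edge 3: (13,26)→(5.5,5.5)  cross = 13·5.5 − 5.5·26 = -71.5000; (r_i+r_j)·cross = 18.5·-71.5000 = -1322.7500
Σcross = 281.7500 → A = |Σcross|/2 = 140.8750 mm²
Σ(r_i+r_j)·cross = 10920.8750 → first moment M = |Σ|/6 = 1820.1458
R_c = M/A = 1820.1458/140.8750 = 12.9203 mm
θ = 70° = 1.221730 rad
V = θ·R_c·A = 1.221730·12.9203·140.8750 = 2223.728 mm³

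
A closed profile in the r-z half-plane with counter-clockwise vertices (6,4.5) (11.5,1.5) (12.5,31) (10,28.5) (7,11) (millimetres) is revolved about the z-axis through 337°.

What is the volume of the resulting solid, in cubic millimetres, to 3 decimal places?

Profile (r,z), 5 vertices: (6,4.5) (11.5,1.5) (12.5,31) (10,28.5) (7,11)
edge 0: (6,4.5)→(11.5,1.5)  cross = 6·1.5 − 11.5·4.5 = -42.7500; (r_i+r_j)·cross = 17.5·-42.7500 = -748.1250
edge 1: (11.5,1.5)→(12.5,31)  cross = 11.5·31 − 12.5·1.5 = 337.7500; (r_i+r_j)·cross = 24·337.7500 = 8106.0000
edge 2: (12.5,31)→(10,28.5)  cross = 12.5·28.5 − 10·31 = 46.2500; (r_i+r_j)·cross = 22.5·46.2500 = 1040.6250
edge 3: (10,28.5)→(7,11)  cross = 10·11 − 7·28.5 = -89.5000; (r_i+r_j)·cross = 17·-89.5000 = -1521.5000
edge 4: (7,11)→(6,4.5)  cross = 7·4.5 − 6·11 = -34.5000; (r_i+r_j)·cross = 13·-34.5000 = -448.5000
Σcross = 217.2500 → A = |Σcross|/2 = 108.6250 mm²
Σ(r_i+r_j)·cross = 6428.5000 → first moment M = |Σ|/6 = 1071.4167
R_c = M/A = 1071.4167/108.6250 = 9.8634 mm
θ = 337° = 5.881760 rad
V = θ·R_c·A = 5.881760·9.8634·108.6250 = 6301.815 mm³

Volume = 6301.815 mm³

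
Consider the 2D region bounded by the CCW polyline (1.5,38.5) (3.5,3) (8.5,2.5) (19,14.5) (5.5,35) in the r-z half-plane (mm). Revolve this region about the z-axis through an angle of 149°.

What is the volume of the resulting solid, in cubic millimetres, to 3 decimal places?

Volume = 7231.345 mm³

Profile (r,z), 5 vertices: (1.5,38.5) (3.5,3) (8.5,2.5) (19,14.5) (5.5,35)
edge 0: (1.5,38.5)→(3.5,3)  cross = 1.5·3 − 3.5·38.5 = -130.2500; (r_i+r_j)·cross = 5·-130.2500 = -651.2500
edge 1: (3.5,3)→(8.5,2.5)  cross = 3.5·2.5 − 8.5·3 = -16.7500; (r_i+r_j)·cross = 12·-16.7500 = -201.0000
edge 2: (8.5,2.5)→(19,14.5)  cross = 8.5·14.5 − 19·2.5 = 75.7500; (r_i+r_j)·cross = 27.5·75.7500 = 2083.1250
edge 3: (19,14.5)→(5.5,35)  cross = 19·35 − 5.5·14.5 = 585.2500; (r_i+r_j)·cross = 24.5·585.2500 = 14338.6250
edge 4: (5.5,35)→(1.5,38.5)  cross = 5.5·38.5 − 1.5·35 = 159.2500; (r_i+r_j)·cross = 7·159.2500 = 1114.7500
Σcross = 673.2500 → A = |Σcross|/2 = 336.6250 mm²
Σ(r_i+r_j)·cross = 16684.2500 → first moment M = |Σ|/6 = 2780.7083
R_c = M/A = 2780.7083/336.6250 = 8.2606 mm
θ = 149° = 2.600541 rad
V = θ·R_c·A = 2.600541·8.2606·336.6250 = 7231.345 mm³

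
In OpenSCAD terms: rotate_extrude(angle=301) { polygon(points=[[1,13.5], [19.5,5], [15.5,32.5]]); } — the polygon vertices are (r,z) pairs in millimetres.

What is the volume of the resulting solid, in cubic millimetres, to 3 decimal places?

Profile (r,z), 3 vertices: (1,13.5) (19.5,5) (15.5,32.5)
edge 0: (1,13.5)→(19.5,5)  cross = 1·5 − 19.5·13.5 = -258.2500; (r_i+r_j)·cross = 20.5·-258.2500 = -5294.1250
edge 1: (19.5,5)→(15.5,32.5)  cross = 19.5·32.5 − 15.5·5 = 556.2500; (r_i+r_j)·cross = 35·556.2500 = 19468.7500
edge 2: (15.5,32.5)→(1,13.5)  cross = 15.5·13.5 − 1·32.5 = 176.7500; (r_i+r_j)·cross = 16.5·176.7500 = 2916.3750
Σcross = 474.7500 → A = |Σcross|/2 = 237.3750 mm²
Σ(r_i+r_j)·cross = 17091.0000 → first moment M = |Σ|/6 = 2848.5000
R_c = M/A = 2848.5000/237.3750 = 12.0000 mm
θ = 301° = 5.253441 rad
V = θ·R_c·A = 5.253441·12.0000·237.3750 = 14964.427 mm³

Volume = 14964.427 mm³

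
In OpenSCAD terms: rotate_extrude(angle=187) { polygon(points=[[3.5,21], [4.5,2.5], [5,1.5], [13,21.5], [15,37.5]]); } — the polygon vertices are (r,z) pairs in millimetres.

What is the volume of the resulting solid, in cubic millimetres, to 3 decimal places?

Volume = 4820.990 mm³

Profile (r,z), 5 vertices: (3.5,21) (4.5,2.5) (5,1.5) (13,21.5) (15,37.5)
edge 0: (3.5,21)→(4.5,2.5)  cross = 3.5·2.5 − 4.5·21 = -85.7500; (r_i+r_j)·cross = 8·-85.7500 = -686.0000
edge 1: (4.5,2.5)→(5,1.5)  cross = 4.5·1.5 − 5·2.5 = -5.7500; (r_i+r_j)·cross = 9.5·-5.7500 = -54.6250
edge 2: (5,1.5)→(13,21.5)  cross = 5·21.5 − 13·1.5 = 88.0000; (r_i+r_j)·cross = 18·88.0000 = 1584.0000
edge 3: (13,21.5)→(15,37.5)  cross = 13·37.5 − 15·21.5 = 165.0000; (r_i+r_j)·cross = 28·165.0000 = 4620.0000
edge 4: (15,37.5)→(3.5,21)  cross = 15·21 − 3.5·37.5 = 183.7500; (r_i+r_j)·cross = 18.5·183.7500 = 3399.3750
Σcross = 345.2500 → A = |Σcross|/2 = 172.6250 mm²
Σ(r_i+r_j)·cross = 8862.7500 → first moment M = |Σ|/6 = 1477.1250
R_c = M/A = 1477.1250/172.6250 = 8.5568 mm
θ = 187° = 3.263766 rad
V = θ·R_c·A = 3.263766·8.5568·172.6250 = 4820.990 mm³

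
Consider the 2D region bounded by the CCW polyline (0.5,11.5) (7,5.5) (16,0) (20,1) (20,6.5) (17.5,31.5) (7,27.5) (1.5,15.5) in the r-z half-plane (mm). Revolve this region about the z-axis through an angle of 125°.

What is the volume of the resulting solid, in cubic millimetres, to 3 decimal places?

Volume = 10438.251 mm³

Profile (r,z), 8 vertices: (0.5,11.5) (7,5.5) (16,0) (20,1) (20,6.5) (17.5,31.5) (7,27.5) (1.5,15.5)
edge 0: (0.5,11.5)→(7,5.5)  cross = 0.5·5.5 − 7·11.5 = -77.7500; (r_i+r_j)·cross = 7.5·-77.7500 = -583.1250
edge 1: (7,5.5)→(16,0)  cross = 7·0 − 16·5.5 = -88.0000; (r_i+r_j)·cross = 23·-88.0000 = -2024.0000
edge 2: (16,0)→(20,1)  cross = 16·1 − 20·0 = 16.0000; (r_i+r_j)·cross = 36·16.0000 = 576.0000
edge 3: (20,1)→(20,6.5)  cross = 20·6.5 − 20·1 = 110.0000; (r_i+r_j)·cross = 40·110.0000 = 4400.0000
edge 4: (20,6.5)→(17.5,31.5)  cross = 20·31.5 − 17.5·6.5 = 516.2500; (r_i+r_j)·cross = 37.5·516.2500 = 19359.3750
edge 5: (17.5,31.5)→(7,27.5)  cross = 17.5·27.5 − 7·31.5 = 260.7500; (r_i+r_j)·cross = 24.5·260.7500 = 6388.3750
edge 6: (7,27.5)→(1.5,15.5)  cross = 7·15.5 − 1.5·27.5 = 67.2500; (r_i+r_j)·cross = 8.5·67.2500 = 571.6250
edge 7: (1.5,15.5)→(0.5,11.5)  cross = 1.5·11.5 − 0.5·15.5 = 9.5000; (r_i+r_j)·cross = 2·9.5000 = 19.0000
Σcross = 814.0000 → A = |Σcross|/2 = 407.0000 mm²
Σ(r_i+r_j)·cross = 28707.2500 → first moment M = |Σ|/6 = 4784.5417
R_c = M/A = 4784.5417/407.0000 = 11.7556 mm
θ = 125° = 2.181662 rad
V = θ·R_c·A = 2.181662·11.7556·407.0000 = 10438.251 mm³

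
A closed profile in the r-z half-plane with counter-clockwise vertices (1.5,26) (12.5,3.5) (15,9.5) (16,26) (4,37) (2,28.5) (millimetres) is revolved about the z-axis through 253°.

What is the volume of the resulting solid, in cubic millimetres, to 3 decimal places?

Volume = 10859.452 mm³

Profile (r,z), 6 vertices: (1.5,26) (12.5,3.5) (15,9.5) (16,26) (4,37) (2,28.5)
edge 0: (1.5,26)→(12.5,3.5)  cross = 1.5·3.5 − 12.5·26 = -319.7500; (r_i+r_j)·cross = 14·-319.7500 = -4476.5000
edge 1: (12.5,3.5)→(15,9.5)  cross = 12.5·9.5 − 15·3.5 = 66.2500; (r_i+r_j)·cross = 27.5·66.2500 = 1821.8750
edge 2: (15,9.5)→(16,26)  cross = 15·26 − 16·9.5 = 238.0000; (r_i+r_j)·cross = 31·238.0000 = 7378.0000
edge 3: (16,26)→(4,37)  cross = 16·37 − 4·26 = 488.0000; (r_i+r_j)·cross = 20·488.0000 = 9760.0000
edge 4: (4,37)→(2,28.5)  cross = 4·28.5 − 2·37 = 40.0000; (r_i+r_j)·cross = 6·40.0000 = 240.0000
edge 5: (2,28.5)→(1.5,26)  cross = 2·26 − 1.5·28.5 = 9.2500; (r_i+r_j)·cross = 3.5·9.2500 = 32.3750
Σcross = 521.7500 → A = |Σcross|/2 = 260.8750 mm²
Σ(r_i+r_j)·cross = 14755.7500 → first moment M = |Σ|/6 = 2459.2917
R_c = M/A = 2459.2917/260.8750 = 9.4271 mm
θ = 253° = 4.415683 rad
V = θ·R_c·A = 4.415683·9.4271·260.8750 = 10859.452 mm³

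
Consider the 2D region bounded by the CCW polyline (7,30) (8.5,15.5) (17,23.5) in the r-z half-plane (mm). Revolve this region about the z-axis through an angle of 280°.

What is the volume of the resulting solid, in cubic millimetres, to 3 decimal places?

Profile (r,z), 3 vertices: (7,30) (8.5,15.5) (17,23.5)
edge 0: (7,30)→(8.5,15.5)  cross = 7·15.5 − 8.5·30 = -146.5000; (r_i+r_j)·cross = 15.5·-146.5000 = -2270.7500
edge 1: (8.5,15.5)→(17,23.5)  cross = 8.5·23.5 − 17·15.5 = -63.7500; (r_i+r_j)·cross = 25.5·-63.7500 = -1625.6250
edge 2: (17,23.5)→(7,30)  cross = 17·30 − 7·23.5 = 345.5000; (r_i+r_j)·cross = 24·345.5000 = 8292.0000
Σcross = 135.2500 → A = |Σcross|/2 = 67.6250 mm²
Σ(r_i+r_j)·cross = 4395.6250 → first moment M = |Σ|/6 = 732.6042
R_c = M/A = 732.6042/67.6250 = 10.8333 mm
θ = 280° = 4.886922 rad
V = θ·R_c·A = 4.886922·10.8333·67.6250 = 3580.179 mm³

Volume = 3580.179 mm³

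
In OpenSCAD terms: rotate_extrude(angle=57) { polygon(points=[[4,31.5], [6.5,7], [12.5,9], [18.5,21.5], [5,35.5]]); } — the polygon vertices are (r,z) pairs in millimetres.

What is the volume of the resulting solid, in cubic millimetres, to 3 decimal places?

Profile (r,z), 5 vertices: (4,31.5) (6.5,7) (12.5,9) (18.5,21.5) (5,35.5)
edge 0: (4,31.5)→(6.5,7)  cross = 4·7 − 6.5·31.5 = -176.7500; (r_i+r_j)·cross = 10.5·-176.7500 = -1855.8750
edge 1: (6.5,7)→(12.5,9)  cross = 6.5·9 − 12.5·7 = -29.0000; (r_i+r_j)·cross = 19·-29.0000 = -551.0000
edge 2: (12.5,9)→(18.5,21.5)  cross = 12.5·21.5 − 18.5·9 = 102.2500; (r_i+r_j)·cross = 31·102.2500 = 3169.7500
edge 3: (18.5,21.5)→(5,35.5)  cross = 18.5·35.5 − 5·21.5 = 549.2500; (r_i+r_j)·cross = 23.5·549.2500 = 12907.3750
edge 4: (5,35.5)→(4,31.5)  cross = 5·31.5 − 4·35.5 = 15.5000; (r_i+r_j)·cross = 9·15.5000 = 139.5000
Σcross = 461.2500 → A = |Σcross|/2 = 230.6250 mm²
Σ(r_i+r_j)·cross = 13809.7500 → first moment M = |Σ|/6 = 2301.6250
R_c = M/A = 2301.6250/230.6250 = 9.9799 mm
θ = 57° = 0.994838 rad
V = θ·R_c·A = 0.994838·9.9799·230.6250 = 2289.743 mm³

Volume = 2289.743 mm³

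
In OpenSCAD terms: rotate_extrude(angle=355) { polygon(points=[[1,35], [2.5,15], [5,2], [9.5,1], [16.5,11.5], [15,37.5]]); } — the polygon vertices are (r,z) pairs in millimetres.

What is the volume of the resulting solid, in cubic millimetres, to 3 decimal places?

Volume = 24047.006 mm³

Profile (r,z), 6 vertices: (1,35) (2.5,15) (5,2) (9.5,1) (16.5,11.5) (15,37.5)
edge 0: (1,35)→(2.5,15)  cross = 1·15 − 2.5·35 = -72.5000; (r_i+r_j)·cross = 3.5·-72.5000 = -253.7500
edge 1: (2.5,15)→(5,2)  cross = 2.5·2 − 5·15 = -70.0000; (r_i+r_j)·cross = 7.5·-70.0000 = -525.0000
edge 2: (5,2)→(9.5,1)  cross = 5·1 − 9.5·2 = -14.0000; (r_i+r_j)·cross = 14.5·-14.0000 = -203.0000
edge 3: (9.5,1)→(16.5,11.5)  cross = 9.5·11.5 − 16.5·1 = 92.7500; (r_i+r_j)·cross = 26·92.7500 = 2411.5000
edge 4: (16.5,11.5)→(15,37.5)  cross = 16.5·37.5 − 15·11.5 = 446.2500; (r_i+r_j)·cross = 31.5·446.2500 = 14056.8750
edge 5: (15,37.5)→(1,35)  cross = 15·35 − 1·37.5 = 487.5000; (r_i+r_j)·cross = 16·487.5000 = 7800.0000
Σcross = 870.0000 → A = |Σcross|/2 = 435.0000 mm²
Σ(r_i+r_j)·cross = 23286.6250 → first moment M = |Σ|/6 = 3881.1042
R_c = M/A = 3881.1042/435.0000 = 8.9221 mm
θ = 355° = 6.195919 rad
V = θ·R_c·A = 6.195919·8.9221·435.0000 = 24047.006 mm³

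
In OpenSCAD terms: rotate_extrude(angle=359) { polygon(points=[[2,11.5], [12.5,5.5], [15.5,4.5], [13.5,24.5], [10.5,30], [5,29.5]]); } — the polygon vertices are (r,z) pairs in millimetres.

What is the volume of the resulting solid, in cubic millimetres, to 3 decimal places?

Profile (r,z), 6 vertices: (2,11.5) (12.5,5.5) (15.5,4.5) (13.5,24.5) (10.5,30) (5,29.5)
edge 0: (2,11.5)→(12.5,5.5)  cross = 2·5.5 − 12.5·11.5 = -132.7500; (r_i+r_j)·cross = 14.5·-132.7500 = -1924.8750
edge 1: (12.5,5.5)→(15.5,4.5)  cross = 12.5·4.5 − 15.5·5.5 = -29.0000; (r_i+r_j)·cross = 28·-29.0000 = -812.0000
edge 2: (15.5,4.5)→(13.5,24.5)  cross = 15.5·24.5 − 13.5·4.5 = 319.0000; (r_i+r_j)·cross = 29·319.0000 = 9251.0000
edge 3: (13.5,24.5)→(10.5,30)  cross = 13.5·30 − 10.5·24.5 = 147.7500; (r_i+r_j)·cross = 24·147.7500 = 3546.0000
edge 4: (10.5,30)→(5,29.5)  cross = 10.5·29.5 − 5·30 = 159.7500; (r_i+r_j)·cross = 15.5·159.7500 = 2476.1250
edge 5: (5,29.5)→(2,11.5)  cross = 5·11.5 − 2·29.5 = -1.5000; (r_i+r_j)·cross = 7·-1.5000 = -10.5000
Σcross = 463.2500 → A = |Σcross|/2 = 231.6250 mm²
Σ(r_i+r_j)·cross = 12525.7500 → first moment M = |Σ|/6 = 2087.6250
R_c = M/A = 2087.6250/231.6250 = 9.0130 mm
θ = 359° = 6.265732 rad
V = θ·R_c·A = 6.265732·9.0130·231.6250 = 13080.499 mm³

Volume = 13080.499 mm³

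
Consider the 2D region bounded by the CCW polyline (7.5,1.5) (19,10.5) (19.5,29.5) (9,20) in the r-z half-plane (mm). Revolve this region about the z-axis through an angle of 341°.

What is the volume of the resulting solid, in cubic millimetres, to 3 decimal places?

Volume = 16192.246 mm³

Profile (r,z), 4 vertices: (7.5,1.5) (19,10.5) (19.5,29.5) (9,20)
edge 0: (7.5,1.5)→(19,10.5)  cross = 7.5·10.5 − 19·1.5 = 50.2500; (r_i+r_j)·cross = 26.5·50.2500 = 1331.6250
edge 1: (19,10.5)→(19.5,29.5)  cross = 19·29.5 − 19.5·10.5 = 355.7500; (r_i+r_j)·cross = 38.5·355.7500 = 13696.3750
edge 2: (19.5,29.5)→(9,20)  cross = 19.5·20 − 9·29.5 = 124.5000; (r_i+r_j)·cross = 28.5·124.5000 = 3548.2500
edge 3: (9,20)→(7.5,1.5)  cross = 9·1.5 − 7.5·20 = -136.5000; (r_i+r_j)·cross = 16.5·-136.5000 = -2252.2500
Σcross = 394.0000 → A = |Σcross|/2 = 197.0000 mm²
Σ(r_i+r_j)·cross = 16324.0000 → first moment M = |Σ|/6 = 2720.6667
R_c = M/A = 2720.6667/197.0000 = 13.8105 mm
θ = 341° = 5.951573 rad
V = θ·R_c·A = 5.951573·13.8105·197.0000 = 16192.246 mm³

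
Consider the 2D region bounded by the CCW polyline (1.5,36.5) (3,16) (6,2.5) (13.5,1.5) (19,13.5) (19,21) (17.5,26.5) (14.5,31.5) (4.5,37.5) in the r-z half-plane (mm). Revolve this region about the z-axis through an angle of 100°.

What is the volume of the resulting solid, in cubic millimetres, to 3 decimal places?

Volume = 7953.465 mm³

Profile (r,z), 9 vertices: (1.5,36.5) (3,16) (6,2.5) (13.5,1.5) (19,13.5) (19,21) (17.5,26.5) (14.5,31.5) (4.5,37.5)
edge 0: (1.5,36.5)→(3,16)  cross = 1.5·16 − 3·36.5 = -85.5000; (r_i+r_j)·cross = 4.5·-85.5000 = -384.7500
edge 1: (3,16)→(6,2.5)  cross = 3·2.5 − 6·16 = -88.5000; (r_i+r_j)·cross = 9·-88.5000 = -796.5000
edge 2: (6,2.5)→(13.5,1.5)  cross = 6·1.5 − 13.5·2.5 = -24.7500; (r_i+r_j)·cross = 19.5·-24.7500 = -482.6250
edge 3: (13.5,1.5)→(19,13.5)  cross = 13.5·13.5 − 19·1.5 = 153.7500; (r_i+r_j)·cross = 32.5·153.7500 = 4996.8750
edge 4: (19,13.5)→(19,21)  cross = 19·21 − 19·13.5 = 142.5000; (r_i+r_j)·cross = 38·142.5000 = 5415.0000
edge 5: (19,21)→(17.5,26.5)  cross = 19·26.5 − 17.5·21 = 136.0000; (r_i+r_j)·cross = 36.5·136.0000 = 4964.0000
edge 6: (17.5,26.5)→(14.5,31.5)  cross = 17.5·31.5 − 14.5·26.5 = 167.0000; (r_i+r_j)·cross = 32·167.0000 = 5344.0000
edge 7: (14.5,31.5)→(4.5,37.5)  cross = 14.5·37.5 − 4.5·31.5 = 402.0000; (r_i+r_j)·cross = 19·402.0000 = 7638.0000
edge 8: (4.5,37.5)→(1.5,36.5)  cross = 4.5·36.5 − 1.5·37.5 = 108.0000; (r_i+r_j)·cross = 6·108.0000 = 648.0000
Σcross = 910.5000 → A = |Σcross|/2 = 455.2500 mm²
Σ(r_i+r_j)·cross = 27342.0000 → first moment M = |Σ|/6 = 4557.0000
R_c = M/A = 4557.0000/455.2500 = 10.0099 mm
θ = 100° = 1.745329 rad
V = θ·R_c·A = 1.745329·10.0099·455.2500 = 7953.465 mm³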